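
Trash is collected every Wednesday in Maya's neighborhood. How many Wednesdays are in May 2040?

May 1, 2040 is a Tuesday.
That's 31 days from start to end, counting both.
31 = 7 × 4 + 3, so there are 4 full weeks plus 3 extra days.
Each full week contributes one Wednesday: 4 so far.
The 3 extra days are Tue, Wed, Thu — 1 of them qualifies.
Total: 4 + 1 = 5.

5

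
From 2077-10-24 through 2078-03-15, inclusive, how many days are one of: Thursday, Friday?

2077-10-24 is a Sunday.
That's 143 days from start to end, counting both.
143 = 7 × 20 + 3, so there are 20 full weeks plus 3 extra days.
Each full week contributes 2 days from the set (Thu, Fri): 20 × 2 = 40.
The 3 extra days are Sun, Mon, Tue — none qualify.
Total: 40 + 0 = 40.

40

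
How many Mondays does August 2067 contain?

1 August 2067 is a Monday.
The range spans 31 days (inclusive of both endpoints).
31 = 7 × 4 + 3, so there are 4 full weeks plus 3 extra days.
Each full week contributes one Monday: 4 so far.
The 3 extra days are Monday, Tuesday, Wednesday — 1 of them qualifies.
Total: 4 + 1 = 5.

5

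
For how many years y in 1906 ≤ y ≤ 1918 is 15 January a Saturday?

Day of week of January 15 in each year:
1906: Mon, 1907: Tue, 1908: Wed, 1909: Fri, 1910: Sat ✓, 1911: Sun, 1912: Mon, 1913: Wed, 1914: Thu, 1915: Fri, 1916: Sat ✓, 1917: Mon, 1918: Tue
Saturdays: 1910, 1916.

2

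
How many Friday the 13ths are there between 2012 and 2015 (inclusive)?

Friday-the-13ths by year:
2012: Jan, Apr, Jul
2013: Sep, Dec
2014: Jun
2015: Feb, Mar, Nov

9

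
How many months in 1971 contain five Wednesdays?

4

A month has five Wednesdays exactly when Wednesday falls within its first (length − 28) days.
Jan: 31 days, starts Fri → 5 of Fri, Sat, Sun
Feb: 28 days, starts Mon → 5 of (none)
Mar: 31 days, starts Mon → 5 of Mon, Tue, Wed ✓
Apr: 30 days, starts Thu → 5 of Thu, Fri
May: 31 days, starts Sat → 5 of Sat, Sun, Mon
Jun: 30 days, starts Tue → 5 of Tue, Wed ✓
Jul: 31 days, starts Thu → 5 of Thu, Fri, Sat
Aug: 31 days, starts Sun → 5 of Sun, Mon, Tue
Sep: 30 days, starts Wed → 5 of Wed, Thu ✓
Oct: 31 days, starts Fri → 5 of Fri, Sat, Sun
Nov: 30 days, starts Mon → 5 of Mon, Tue
Dec: 31 days, starts Wed → 5 of Wed, Thu, Fri ✓
Months with five Wednesdays: Mar, Jun, Sep, Dec.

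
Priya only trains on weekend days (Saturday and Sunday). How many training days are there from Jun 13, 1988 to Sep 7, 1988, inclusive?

24

Jun 13, 1988 is a Monday.
The range spans 87 days (inclusive of both endpoints).
87 = 7 × 12 + 3, so there are 12 full weeks plus 3 extra days.
Each full week contributes 2 weekend days (Sat, Sun): 12 × 2 = 24.
The 3 extra days are Mon, Tue, Wed — none qualify.
Total: 24 + 0 = 24.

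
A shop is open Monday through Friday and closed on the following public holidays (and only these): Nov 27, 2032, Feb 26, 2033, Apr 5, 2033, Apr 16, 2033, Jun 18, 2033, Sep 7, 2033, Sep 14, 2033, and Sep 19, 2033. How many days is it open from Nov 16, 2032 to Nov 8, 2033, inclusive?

252 business days

Nov 16, 2032 is a Tuesday.
That's 358 days from start to end, counting both.
358 = 7 × 51 + 1, so there are 51 full weeks plus 1 extra day.
Each full week contributes 5 weekdays (Mon–Fri): 51 × 5 = 255.
The 1 extra day is Tue — 1 of them qualifies.
Total: 255 + 1 = 256.
Holidays: Nov 27, 2032 (Sat); Feb 26, 2033 (Sat); Apr 5, 2033 (Tue); Apr 16, 2033 (Sat); Jun 18, 2033 (Sat); Sep 7, 2033 (Wed); Sep 14, 2033 (Wed); Sep 19, 2033 (Mon).
4 of the 8 holidays fall on weekdays; the rest are weekends and were already excluded.
Business days: 256 − 4 = 252.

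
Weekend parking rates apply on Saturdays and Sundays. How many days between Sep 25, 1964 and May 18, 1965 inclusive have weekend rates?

68

Sep 25, 1964 is a Friday.
The range spans 236 days (inclusive of both endpoints).
236 = 7 × 33 + 5, so there are 33 full weeks plus 5 extra days.
Each full week contributes 2 weekend days (Sat, Sun): 33 × 2 = 66.
The 5 extra days are Fri, Sat, Sun, Mon, Tue — 2 of them qualify.
Total: 66 + 2 = 68.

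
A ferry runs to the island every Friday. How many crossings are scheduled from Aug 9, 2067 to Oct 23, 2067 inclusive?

Aug 9, 2067 is a Tuesday.
That's 76 days from start to end, counting both.
76 = 7 × 10 + 6, so there are 10 full weeks plus 6 extra days.
Each full week contributes one Friday: 10 so far.
The 6 extra days are Tuesday, Wednesday, Thursday, Friday, Saturday, Sunday — 1 of them qualifies.
Total: 10 + 1 = 11.

11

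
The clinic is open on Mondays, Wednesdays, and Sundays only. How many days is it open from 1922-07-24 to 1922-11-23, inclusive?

1922-07-24 is a Monday.
The range spans 123 days (inclusive of both endpoints).
123 = 7 × 17 + 4, so there are 17 full weeks plus 4 extra days.
Each full week contributes 3 days from the set (Mon, Wed, Sun): 17 × 3 = 51.
The 4 extra days are Monday, Tuesday, Wednesday, Thursday — 2 of them qualify.
Total: 51 + 2 = 53.

53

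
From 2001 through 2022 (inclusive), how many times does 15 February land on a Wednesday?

3

Day of week of February 15 in each year:
2001: Thu, 2002: Fri, 2003: Sat, 2004: Sun, 2005: Tue, 2006: Wed ✓, 2007: Thu, 2008: Fri, 2009: Sun, 2010: Mon, 2011: Tue, 2012: Wed ✓, 2013: Fri, 2014: Sat, 2015: Sun, 2016: Mon, 2017: Wed ✓, 2018: Thu, 2019: Fri, 2020: Sat, 2021: Mon, 2022: Tue
Wednesdays: 2006, 2012, 2017.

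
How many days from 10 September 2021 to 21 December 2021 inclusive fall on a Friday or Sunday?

30

10 September 2021 is a Friday.
That's 103 days from start to end, counting both.
103 = 7 × 14 + 5, so there are 14 full weeks plus 5 extra days.
Each full week contributes 2 days from the set (Fri, Sun): 14 × 2 = 28.
The 5 extra days are Friday, Saturday, Sunday, Monday, Tuesday — 2 of them qualify.
Total: 28 + 2 = 30.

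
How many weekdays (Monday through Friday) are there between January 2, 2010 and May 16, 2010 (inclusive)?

95 weekdays

January 2, 2010 is a Saturday.
From January 2, 2010 to May 16, 2010 is 135 days inclusive.
135 = 7 × 19 + 2, so there are 19 full weeks plus 2 extra days.
Each full week contributes 5 weekdays (Mon–Fri): 19 × 5 = 95.
The 2 extra days are Saturday, Sunday — none qualify.
Total: 95 + 0 = 95.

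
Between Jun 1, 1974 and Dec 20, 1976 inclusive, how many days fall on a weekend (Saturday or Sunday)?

Jun 1, 1974 is a Saturday.
From Jun 1, 1974 to Dec 20, 1976 is 934 days inclusive.
934 = 7 × 133 + 3, so there are 133 full weeks plus 3 extra days.
Each full week contributes 2 weekend days (Sat, Sun): 133 × 2 = 266.
The 3 extra days are Sat, Sun, Mon — 2 of them qualify.
Total: 266 + 2 = 268.

268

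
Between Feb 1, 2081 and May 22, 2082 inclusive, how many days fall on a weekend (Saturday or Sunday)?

136

Feb 1, 2081 is a Saturday.
The range spans 476 days (inclusive of both endpoints).
476 = 7 × 68, so the span is exactly 68 full weeks.
Each full week contributes 2 weekend days (Sat, Sun): 68 × 2 = 136.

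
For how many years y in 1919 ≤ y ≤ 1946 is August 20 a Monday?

4

Day of week of August 20 in each year:
1919: Wed, 1920: Fri, 1921: Sat, 1922: Sun, 1923: Mon ✓, 1924: Wed, 1925: Thu, 1926: Fri, 1927: Sat, 1928: Mon ✓, 1929: Tue, 1930: Wed, 1931: Thu, 1932: Sat, 1933: Sun, 1934: Mon ✓, 1935: Tue, 1936: Thu, 1937: Fri, 1938: Sat, 1939: Sun, 1940: Tue, 1941: Wed, 1942: Thu, 1943: Fri, 1944: Sun, 1945: Mon ✓, 1946: Tue
Mondays: 1923, 1928, 1934, 1945.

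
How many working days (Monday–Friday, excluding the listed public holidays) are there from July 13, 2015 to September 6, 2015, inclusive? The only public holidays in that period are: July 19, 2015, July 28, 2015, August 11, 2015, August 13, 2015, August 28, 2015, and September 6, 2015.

36

July 13, 2015 is a Monday.
From July 13, 2015 to September 6, 2015 is 56 days inclusive.
56 = 7 × 8, so the span is exactly 8 full weeks.
Each full week contributes 5 weekdays (Mon–Fri): 8 × 5 = 40.
Holidays: July 19, 2015 (Sun); July 28, 2015 (Tue); August 11, 2015 (Tue); August 13, 2015 (Thu); August 28, 2015 (Fri); September 6, 2015 (Sun).
4 of the 6 holidays fall on weekdays; the rest are weekends and were already excluded.
Business days: 40 − 4 = 36.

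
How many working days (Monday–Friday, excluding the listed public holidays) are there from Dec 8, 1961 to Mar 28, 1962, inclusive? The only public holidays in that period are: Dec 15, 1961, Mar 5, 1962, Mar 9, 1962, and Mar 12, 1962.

Dec 8, 1961 is a Friday.
That's 111 days from start to end, counting both.
111 = 7 × 15 + 6, so there are 15 full weeks plus 6 extra days.
Each full week contributes 5 weekdays (Mon–Fri): 15 × 5 = 75.
The 6 extra days are Fri, Sat, Sun, Mon, Tue, Wed — 4 of them qualify.
Total: 75 + 4 = 79.
Holidays: Dec 15, 1961 (Fri); Mar 5, 1962 (Mon); Mar 9, 1962 (Fri); Mar 12, 1962 (Mon).
All 4 holidays fall on weekdays, so subtract 4.
Business days: 79 − 4 = 75.

75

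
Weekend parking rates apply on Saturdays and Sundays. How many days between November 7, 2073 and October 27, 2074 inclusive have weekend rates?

101

November 7, 2073 is a Tuesday.
From November 7, 2073 to October 27, 2074 is 355 days inclusive.
355 = 7 × 50 + 5, so there are 50 full weeks plus 5 extra days.
Each full week contributes 2 weekend days (Sat, Sun): 50 × 2 = 100.
The 5 extra days are Tuesday, Wednesday, Thursday, Friday, Saturday — 1 of them qualifies.
Total: 100 + 1 = 101.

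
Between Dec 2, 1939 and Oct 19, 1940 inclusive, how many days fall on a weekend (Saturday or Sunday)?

93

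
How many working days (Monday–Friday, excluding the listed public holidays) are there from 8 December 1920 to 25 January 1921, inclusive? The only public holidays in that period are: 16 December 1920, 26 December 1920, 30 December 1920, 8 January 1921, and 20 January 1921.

8 December 1920 is a Wednesday.
The range spans 49 days (inclusive of both endpoints).
49 = 7 × 7, so the span is exactly 7 full weeks.
Each full week contributes 5 weekdays (Mon–Fri): 7 × 5 = 35.
Holidays: 16 December 1920 (Thu); 26 December 1920 (Sun); 30 December 1920 (Thu); 8 January 1921 (Sat); 20 January 1921 (Thu).
3 of the 5 holidays fall on weekdays; the rest are weekends and were already excluded.
Business days: 35 − 3 = 32.

32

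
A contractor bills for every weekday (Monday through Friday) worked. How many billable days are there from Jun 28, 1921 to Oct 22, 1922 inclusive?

Jun 28, 1921 is a Tuesday.
That's 482 days from start to end, counting both.
482 = 7 × 68 + 6, so there are 68 full weeks plus 6 extra days.
Each full week contributes 5 weekdays (Mon–Fri): 68 × 5 = 340.
The 6 extra days are Tuesday, Wednesday, Thursday, Friday, Saturday, Sunday — 4 of them qualify.
Total: 340 + 4 = 344.

344 weekdays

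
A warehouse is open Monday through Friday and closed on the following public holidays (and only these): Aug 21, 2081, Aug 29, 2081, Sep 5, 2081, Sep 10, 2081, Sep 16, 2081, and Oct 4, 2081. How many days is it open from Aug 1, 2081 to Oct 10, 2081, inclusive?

46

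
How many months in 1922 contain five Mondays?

A month has five Mondays exactly when Monday falls within its first (length − 28) days.
Jan: 31 days, starts Sun → 5 of Sun, Mon, Tue ✓
Feb: 28 days, starts Wed → 5 of (none)
Mar: 31 days, starts Wed → 5 of Wed, Thu, Fri
Apr: 30 days, starts Sat → 5 of Sat, Sun
May: 31 days, starts Mon → 5 of Mon, Tue, Wed ✓
Jun: 30 days, starts Thu → 5 of Thu, Fri
Jul: 31 days, starts Sat → 5 of Sat, Sun, Mon ✓
Aug: 31 days, starts Tue → 5 of Tue, Wed, Thu
Sep: 30 days, starts Fri → 5 of Fri, Sat
Oct: 31 days, starts Sun → 5 of Sun, Mon, Tue ✓
Nov: 30 days, starts Wed → 5 of Wed, Thu
Dec: 31 days, starts Fri → 5 of Fri, Sat, Sun
Months with five Mondays: Jan, May, Jul, Oct.

4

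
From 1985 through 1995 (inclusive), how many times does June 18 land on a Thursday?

2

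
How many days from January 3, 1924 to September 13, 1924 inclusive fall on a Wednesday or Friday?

73

January 3, 1924 is a Thursday.
From January 3, 1924 to September 13, 1924 is 255 days inclusive.
255 = 7 × 36 + 3, so there are 36 full weeks plus 3 extra days.
Each full week contributes 2 days from the set (Wed, Fri): 36 × 2 = 72.
The 3 extra days are Thursday, Friday, Saturday — 1 of them qualifies.
Total: 72 + 1 = 73.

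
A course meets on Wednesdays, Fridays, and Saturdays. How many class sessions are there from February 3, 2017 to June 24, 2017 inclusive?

62

February 3, 2017 is a Friday.
That's 142 days from start to end, counting both.
142 = 7 × 20 + 2, so there are 20 full weeks plus 2 extra days.
Each full week contributes 3 days from the set (Wed, Fri, Sat): 20 × 3 = 60.
The 2 extra days are Friday, Saturday — 2 of them qualify.
Total: 60 + 2 = 62.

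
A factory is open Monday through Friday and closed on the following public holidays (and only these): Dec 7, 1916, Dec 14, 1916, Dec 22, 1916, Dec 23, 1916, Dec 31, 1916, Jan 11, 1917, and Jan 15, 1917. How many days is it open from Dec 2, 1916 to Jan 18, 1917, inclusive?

29

Dec 2, 1916 is a Saturday.
From Dec 2, 1916 to Jan 18, 1917 is 48 days inclusive.
48 = 7 × 6 + 6, so there are 6 full weeks plus 6 extra days.
Each full week contributes 5 weekdays (Mon–Fri): 6 × 5 = 30.
The 6 extra days are Sat, Sun, Mon, Tue, Wed, Thu — 4 of them qualify.
Total: 30 + 4 = 34.
Holidays: Dec 7, 1916 (Thu); Dec 14, 1916 (Thu); Dec 22, 1916 (Fri); Dec 23, 1916 (Sat); Dec 31, 1916 (Sun); Jan 11, 1917 (Thu); Jan 15, 1917 (Mon).
5 of the 7 holidays fall on weekdays; the rest are weekends and were already excluded.
Business days: 34 − 5 = 29.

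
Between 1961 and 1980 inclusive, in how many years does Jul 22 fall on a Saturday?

Day of week of July 22 in each year:
1961: Sat ✓, 1962: Sun, 1963: Mon, 1964: Wed, 1965: Thu, 1966: Fri, 1967: Sat ✓, 1968: Mon, 1969: Tue, 1970: Wed, 1971: Thu, 1972: Sat ✓, 1973: Sun, 1974: Mon, 1975: Tue, 1976: Thu, 1977: Fri, 1978: Sat ✓, 1979: Sun, 1980: Tue
Saturdays: 1961, 1967, 1972, 1978.

4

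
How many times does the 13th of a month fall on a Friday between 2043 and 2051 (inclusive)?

16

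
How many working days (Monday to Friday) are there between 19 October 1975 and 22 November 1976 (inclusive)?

286 weekdays

19 October 1975 is a Sunday.
The range spans 401 days (inclusive of both endpoints).
401 = 7 × 57 + 2, so there are 57 full weeks plus 2 extra days.
Each full week contributes 5 weekdays (Mon–Fri): 57 × 5 = 285.
The 2 extra days are Sunday, Monday — 1 of them qualifies.
Total: 285 + 1 = 286.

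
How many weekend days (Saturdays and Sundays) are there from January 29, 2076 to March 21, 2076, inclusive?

January 29, 2076 is a Wednesday.
From January 29, 2076 to March 21, 2076 is 53 days inclusive.
53 = 7 × 7 + 4, so there are 7 full weeks plus 4 extra days.
Each full week contributes 2 weekend days (Sat, Sun): 7 × 2 = 14.
The 4 extra days are Wed, Thu, Fri, Sat — 1 of them qualifies.
Total: 14 + 1 = 15.

15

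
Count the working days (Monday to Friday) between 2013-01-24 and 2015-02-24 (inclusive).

2013-01-24 is a Thursday.
The range spans 762 days (inclusive of both endpoints).
762 = 7 × 108 + 6, so there are 108 full weeks plus 6 extra days.
Each full week contributes 5 weekdays (Mon–Fri): 108 × 5 = 540.
The 6 extra days are Thursday, Friday, Saturday, Sunday, Monday, Tuesday — 4 of them qualify.
Total: 540 + 4 = 544.

544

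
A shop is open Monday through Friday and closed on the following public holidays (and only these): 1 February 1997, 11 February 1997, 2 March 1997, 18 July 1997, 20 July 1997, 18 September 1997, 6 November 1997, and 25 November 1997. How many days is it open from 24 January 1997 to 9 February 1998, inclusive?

267

24 January 1997 is a Friday.
The range spans 382 days (inclusive of both endpoints).
382 = 7 × 54 + 4, so there are 54 full weeks plus 4 extra days.
Each full week contributes 5 weekdays (Mon–Fri): 54 × 5 = 270.
The 4 extra days are Fri, Sat, Sun, Mon — 2 of them qualify.
Total: 270 + 2 = 272.
Holidays: 1 February 1997 (Sat); 11 February 1997 (Tue); 2 March 1997 (Sun); 18 July 1997 (Fri); 20 July 1997 (Sun); 18 September 1997 (Thu); 6 November 1997 (Thu); 25 November 1997 (Tue).
5 of the 8 holidays fall on weekdays; the rest are weekends and were already excluded.
Business days: 272 − 5 = 267.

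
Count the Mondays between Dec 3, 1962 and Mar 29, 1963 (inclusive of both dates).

17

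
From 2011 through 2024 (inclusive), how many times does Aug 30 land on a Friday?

3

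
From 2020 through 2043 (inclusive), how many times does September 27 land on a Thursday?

3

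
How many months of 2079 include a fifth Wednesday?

A month has five Wednesdays exactly when Wednesday falls within its first (length − 28) days.
Jan: 31 days, starts Sun → 5 of Sun, Mon, Tue
Feb: 28 days, starts Wed → 5 of (none)
Mar: 31 days, starts Wed → 5 of Wed, Thu, Fri ✓
Apr: 30 days, starts Sat → 5 of Sat, Sun
May: 31 days, starts Mon → 5 of Mon, Tue, Wed ✓
Jun: 30 days, starts Thu → 5 of Thu, Fri
Jul: 31 days, starts Sat → 5 of Sat, Sun, Mon
Aug: 31 days, starts Tue → 5 of Tue, Wed, Thu ✓
Sep: 30 days, starts Fri → 5 of Fri, Sat
Oct: 31 days, starts Sun → 5 of Sun, Mon, Tue
Nov: 30 days, starts Wed → 5 of Wed, Thu ✓
Dec: 31 days, starts Fri → 5 of Fri, Sat, Sun
Months with five Wednesdays: Mar, May, Aug, Nov.

4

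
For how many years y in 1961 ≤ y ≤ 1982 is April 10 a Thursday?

Day of week of April 10 in each year:
1961: Mon, 1962: Tue, 1963: Wed, 1964: Fri, 1965: Sat, 1966: Sun, 1967: Mon, 1968: Wed, 1969: Thu ✓, 1970: Fri, 1971: Sat, 1972: Mon, 1973: Tue, 1974: Wed, 1975: Thu ✓, 1976: Sat, 1977: Sun, 1978: Mon, 1979: Tue, 1980: Thu ✓, 1981: Fri, 1982: Sat
Thursdays: 1969, 1975, 1980.

3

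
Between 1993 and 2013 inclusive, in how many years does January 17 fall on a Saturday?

Day of week of January 17 in each year:
1993: Sun, 1994: Mon, 1995: Tue, 1996: Wed, 1997: Fri, 1998: Sat ✓, 1999: Sun, 2000: Mon, 2001: Wed, 2002: Thu, 2003: Fri, 2004: Sat ✓, 2005: Mon, 2006: Tue, 2007: Wed, 2008: Thu, 2009: Sat ✓, 2010: Sun, 2011: Mon, 2012: Tue, 2013: Thu
Saturdays: 1998, 2004, 2009.

3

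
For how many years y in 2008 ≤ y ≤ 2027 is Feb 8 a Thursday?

2

Day of week of February 8 in each year:
2008: Fri, 2009: Sun, 2010: Mon, 2011: Tue, 2012: Wed, 2013: Fri, 2014: Sat, 2015: Sun, 2016: Mon, 2017: Wed, 2018: Thu ✓, 2019: Fri, 2020: Sat, 2021: Mon, 2022: Tue, 2023: Wed, 2024: Thu ✓, 2025: Sat, 2026: Sun, 2027: Mon
Thursdays: 2018, 2024.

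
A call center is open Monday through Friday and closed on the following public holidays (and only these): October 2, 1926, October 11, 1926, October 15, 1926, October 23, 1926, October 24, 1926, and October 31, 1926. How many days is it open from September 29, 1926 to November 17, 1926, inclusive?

34

September 29, 1926 is a Wednesday.
That's 50 days from start to end, counting both.
50 = 7 × 7 + 1, so there are 7 full weeks plus 1 extra day.
Each full week contributes 5 weekdays (Mon–Fri): 7 × 5 = 35.
The 1 extra day is Wed — 1 of them qualifies.
Total: 35 + 1 = 36.
Holidays: October 2, 1926 (Sat); October 11, 1926 (Mon); October 15, 1926 (Fri); October 23, 1926 (Sat); October 24, 1926 (Sun); October 31, 1926 (Sun).
2 of the 6 holidays fall on weekdays; the rest are weekends and were already excluded.
Business days: 36 − 2 = 34.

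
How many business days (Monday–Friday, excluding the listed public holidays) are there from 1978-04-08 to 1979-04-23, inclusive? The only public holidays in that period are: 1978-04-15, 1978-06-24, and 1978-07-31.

270

1978-04-08 is a Saturday.
That's 381 days from start to end, counting both.
381 = 7 × 54 + 3, so there are 54 full weeks plus 3 extra days.
Each full week contributes 5 weekdays (Mon–Fri): 54 × 5 = 270.
The 3 extra days are Saturday, Sunday, Monday — 1 of them qualifies.
Total: 270 + 1 = 271.
Holidays: 1978-04-15 (Sat); 1978-06-24 (Sat); 1978-07-31 (Mon).
1 of the 3 holidays fall on weekdays; the rest are weekends and were already excluded.
Business days: 271 − 1 = 270.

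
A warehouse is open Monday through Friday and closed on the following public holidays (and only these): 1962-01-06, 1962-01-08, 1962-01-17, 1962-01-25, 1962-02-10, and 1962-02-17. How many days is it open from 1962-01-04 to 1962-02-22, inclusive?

1962-01-04 is a Thursday.
That's 50 days from start to end, counting both.
50 = 7 × 7 + 1, so there are 7 full weeks plus 1 extra day.
Each full week contributes 5 weekdays (Mon–Fri): 7 × 5 = 35.
The 1 extra day is Thursday — 1 of them qualifies.
Total: 35 + 1 = 36.
Holidays: 1962-01-06 (Sat); 1962-01-08 (Mon); 1962-01-17 (Wed); 1962-01-25 (Thu); 1962-02-10 (Sat); 1962-02-17 (Sat).
3 of the 6 holidays fall on weekdays; the rest are weekends and were already excluded.
Business days: 36 − 3 = 33.

33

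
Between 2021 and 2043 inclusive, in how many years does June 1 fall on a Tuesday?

Day of week of June 1 in each year:
2021: Tue ✓, 2022: Wed, 2023: Thu, 2024: Sat, 2025: Sun, 2026: Mon, 2027: Tue ✓, 2028: Thu, 2029: Fri, 2030: Sat, 2031: Sun, 2032: Tue ✓, 2033: Wed, 2034: Thu, 2035: Fri, 2036: Sun, 2037: Mon, 2038: Tue ✓, 2039: Wed, 2040: Fri, 2041: Sat, 2042: Sun, 2043: Mon
Tuesdays: 2021, 2027, 2032, 2038.

4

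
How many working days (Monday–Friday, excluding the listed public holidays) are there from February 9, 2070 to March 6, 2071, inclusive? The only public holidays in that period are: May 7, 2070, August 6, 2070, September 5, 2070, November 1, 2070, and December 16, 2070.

276

February 9, 2070 is a Sunday.
From February 9, 2070 to March 6, 2071 is 391 days inclusive.
391 = 7 × 55 + 6, so there are 55 full weeks plus 6 extra days.
Each full week contributes 5 weekdays (Mon–Fri): 55 × 5 = 275.
The 6 extra days are Sunday, Monday, Tuesday, Wednesday, Thursday, Friday — 5 of them qualify.
Total: 275 + 5 = 280.
Holidays: May 7, 2070 (Wed); August 6, 2070 (Wed); September 5, 2070 (Fri); November 1, 2070 (Sat); December 16, 2070 (Tue).
4 of the 5 holidays fall on weekdays; the rest are weekends and were already excluded.
Business days: 280 − 4 = 276.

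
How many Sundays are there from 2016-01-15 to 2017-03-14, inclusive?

61 Sundays

2016-01-15 is a Friday.
From 2016-01-15 to 2017-03-14 is 425 days inclusive.
425 = 7 × 60 + 5, so there are 60 full weeks plus 5 extra days.
Each full week contributes one Sunday: 60 so far.
The 5 extra days are Fri, Sat, Sun, Mon, Tue — 1 of them qualifies.
Total: 60 + 1 = 61.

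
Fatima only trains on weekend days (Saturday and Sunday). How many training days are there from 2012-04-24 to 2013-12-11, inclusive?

2012-04-24 is a Tuesday.
From 2012-04-24 to 2013-12-11 is 597 days inclusive.
597 = 7 × 85 + 2, so there are 85 full weeks plus 2 extra days.
Each full week contributes 2 weekend days (Sat, Sun): 85 × 2 = 170.
The 2 extra days are Tuesday, Wednesday — none qualify.
Total: 170 + 0 = 170.

170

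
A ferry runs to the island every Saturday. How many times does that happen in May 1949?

4

May 1, 1949 is a Sunday.
That's 31 days from start to end, counting both.
31 = 7 × 4 + 3, so there are 4 full weeks plus 3 extra days.
Each full week contributes one Saturday: 4 so far.
The 3 extra days are Sun, Mon, Tue — none qualify.
Total: 4 + 0 = 4.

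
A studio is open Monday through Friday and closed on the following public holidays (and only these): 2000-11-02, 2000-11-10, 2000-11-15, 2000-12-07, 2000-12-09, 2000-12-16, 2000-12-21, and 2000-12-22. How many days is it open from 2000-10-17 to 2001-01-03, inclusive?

2000-10-17 is a Tuesday.
That's 79 days from start to end, counting both.
79 = 7 × 11 + 2, so there are 11 full weeks plus 2 extra days.
Each full week contributes 5 weekdays (Mon–Fri): 11 × 5 = 55.
The 2 extra days are Tuesday, Wednesday — 2 of them qualify.
Total: 55 + 2 = 57.
Holidays: 2000-11-02 (Thu); 2000-11-10 (Fri); 2000-11-15 (Wed); 2000-12-07 (Thu); 2000-12-09 (Sat); 2000-12-16 (Sat); 2000-12-21 (Thu); 2000-12-22 (Fri).
6 of the 8 holidays fall on weekdays; the rest are weekends and were already excluded.
Business days: 57 − 6 = 51.

51 working days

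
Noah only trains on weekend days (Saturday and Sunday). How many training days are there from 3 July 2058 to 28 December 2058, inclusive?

3 July 2058 is a Wednesday.
That's 179 days from start to end, counting both.
179 = 7 × 25 + 4, so there are 25 full weeks plus 4 extra days.
Each full week contributes 2 weekend days (Sat, Sun): 25 × 2 = 50.
The 4 extra days are Wednesday, Thursday, Friday, Saturday — 1 of them qualifies.
Total: 50 + 1 = 51.

51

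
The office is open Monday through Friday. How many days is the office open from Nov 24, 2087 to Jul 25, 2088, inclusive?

175

Nov 24, 2087 is a Monday.
From Nov 24, 2087 to Jul 25, 2088 is 245 days inclusive.
245 = 7 × 35, so the span is exactly 35 full weeks.
Each full week contributes 5 weekdays (Mon–Fri): 35 × 5 = 175.
Total: 175.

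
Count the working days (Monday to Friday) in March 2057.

2057-03-01 is a Thursday.
The range spans 31 days (inclusive of both endpoints).
31 = 7 × 4 + 3, so there are 4 full weeks plus 3 extra days.
Each full week contributes 5 weekdays (Mon–Fri): 4 × 5 = 20.
The 3 extra days are Thursday, Friday, Saturday — 2 of them qualify.
Total: 20 + 2 = 22.

22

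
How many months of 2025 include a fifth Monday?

4

A month has five Mondays exactly when Monday falls within its first (length − 28) days.
Jan: 31 days, starts Wed → 5 of Wed, Thu, Fri
Feb: 28 days, starts Sat → 5 of (none)
Mar: 31 days, starts Sat → 5 of Sat, Sun, Mon ✓
Apr: 30 days, starts Tue → 5 of Tue, Wed
May: 31 days, starts Thu → 5 of Thu, Fri, Sat
Jun: 30 days, starts Sun → 5 of Sun, Mon ✓
Jul: 31 days, starts Tue → 5 of Tue, Wed, Thu
Aug: 31 days, starts Fri → 5 of Fri, Sat, Sun
Sep: 30 days, starts Mon → 5 of Mon, Tue ✓
Oct: 31 days, starts Wed → 5 of Wed, Thu, Fri
Nov: 30 days, starts Sat → 5 of Sat, Sun
Dec: 31 days, starts Mon → 5 of Mon, Tue, Wed ✓
Months with five Mondays: Mar, Jun, Sep, Dec.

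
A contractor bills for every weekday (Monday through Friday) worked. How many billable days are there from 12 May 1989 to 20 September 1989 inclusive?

94 weekdays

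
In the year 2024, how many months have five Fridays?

4

A month has five Fridays exactly when Friday falls within its first (length − 28) days.
Jan: 31 days, starts Mon → 5 of Mon, Tue, Wed
Feb: 29 days, starts Thu → 5 of Thu
Mar: 31 days, starts Fri → 5 of Fri, Sat, Sun ✓
Apr: 30 days, starts Mon → 5 of Mon, Tue
May: 31 days, starts Wed → 5 of Wed, Thu, Fri ✓
Jun: 30 days, starts Sat → 5 of Sat, Sun
Jul: 31 days, starts Mon → 5 of Mon, Tue, Wed
Aug: 31 days, starts Thu → 5 of Thu, Fri, Sat ✓
Sep: 30 days, starts Sun → 5 of Sun, Mon
Oct: 31 days, starts Tue → 5 of Tue, Wed, Thu
Nov: 30 days, starts Fri → 5 of Fri, Sat ✓
Dec: 31 days, starts Sun → 5 of Sun, Mon, Tue
Months with five Fridays: Mar, May, Aug, Nov.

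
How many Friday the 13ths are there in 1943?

1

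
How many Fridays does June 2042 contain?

1 June 2042 is a Sunday.
The range spans 30 days (inclusive of both endpoints).
30 = 7 × 4 + 2, so there are 4 full weeks plus 2 extra days.
Each full week contributes one Friday: 4 so far.
The 2 extra days are Sunday, Monday — none qualify.
Total: 4 + 0 = 4.

4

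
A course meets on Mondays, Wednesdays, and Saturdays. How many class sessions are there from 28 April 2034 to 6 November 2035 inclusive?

239

28 April 2034 is a Friday.
The range spans 558 days (inclusive of both endpoints).
558 = 7 × 79 + 5, so there are 79 full weeks plus 5 extra days.
Each full week contributes 3 days from the set (Mon, Wed, Sat): 79 × 3 = 237.
The 5 extra days are Friday, Saturday, Sunday, Monday, Tuesday — 2 of them qualify.
Total: 237 + 2 = 239.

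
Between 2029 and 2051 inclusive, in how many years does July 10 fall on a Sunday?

4

Day of week of July 10 in each year:
2029: Tue, 2030: Wed, 2031: Thu, 2032: Sat, 2033: Sun ✓, 2034: Mon, 2035: Tue, 2036: Thu, 2037: Fri, 2038: Sat, 2039: Sun ✓, 2040: Tue, 2041: Wed, 2042: Thu, 2043: Fri, 2044: Sun ✓, 2045: Mon, 2046: Tue, 2047: Wed, 2048: Fri, 2049: Sat, 2050: Sun ✓, 2051: Mon
Sundays: 2033, 2039, 2044, 2050.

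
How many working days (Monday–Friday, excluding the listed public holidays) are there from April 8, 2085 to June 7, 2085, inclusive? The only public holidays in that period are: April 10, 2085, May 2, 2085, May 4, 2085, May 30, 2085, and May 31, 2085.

April 8, 2085 is a Sunday.
That's 61 days from start to end, counting both.
61 = 7 × 8 + 5, so there are 8 full weeks plus 5 extra days.
Each full week contributes 5 weekdays (Mon–Fri): 8 × 5 = 40.
The 5 extra days are Sunday, Monday, Tuesday, Wednesday, Thursday — 4 of them qualify.
Total: 40 + 4 = 44.
Holidays: April 10, 2085 (Tue); May 2, 2085 (Wed); May 4, 2085 (Fri); May 30, 2085 (Wed); May 31, 2085 (Thu).
All 5 holidays fall on weekdays, so subtract 5.
Business days: 44 − 5 = 39.

39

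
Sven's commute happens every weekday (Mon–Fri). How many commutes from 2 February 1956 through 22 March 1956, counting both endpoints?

36

2 February 1956 is a Thursday.
The range spans 50 days (inclusive of both endpoints).
50 = 7 × 7 + 1, so there are 7 full weeks plus 1 extra day.
Each full week contributes 5 weekdays (Mon–Fri): 7 × 5 = 35.
The 1 extra day is Thu — 1 of them qualifies.
Total: 35 + 1 = 36.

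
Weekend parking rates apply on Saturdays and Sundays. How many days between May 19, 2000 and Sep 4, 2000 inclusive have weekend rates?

May 19, 2000 is a Friday.
That's 109 days from start to end, counting both.
109 = 7 × 15 + 4, so there are 15 full weeks plus 4 extra days.
Each full week contributes 2 weekend days (Sat, Sun): 15 × 2 = 30.
The 4 extra days are Friday, Saturday, Sunday, Monday — 2 of them qualify.
Total: 30 + 2 = 32.

32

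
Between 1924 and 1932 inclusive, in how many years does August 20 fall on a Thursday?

Day of week of August 20 in each year:
1924: Wed, 1925: Thu ✓, 1926: Fri, 1927: Sat, 1928: Mon, 1929: Tue, 1930: Wed, 1931: Thu ✓, 1932: Sat
Thursdays: 1925, 1931.

2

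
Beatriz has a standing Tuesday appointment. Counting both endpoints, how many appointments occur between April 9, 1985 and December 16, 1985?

April 9, 1985 is a Tuesday.
That's 252 days from start to end, counting both.
252 = 7 × 36, so the span is exactly 36 full weeks.
Each full week contributes one Tuesday: 36 so far.

36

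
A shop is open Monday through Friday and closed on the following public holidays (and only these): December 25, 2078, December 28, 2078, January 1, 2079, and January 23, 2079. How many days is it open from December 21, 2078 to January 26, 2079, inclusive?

December 21, 2078 is a Wednesday.
That's 37 days from start to end, counting both.
37 = 7 × 5 + 2, so there are 5 full weeks plus 2 extra days.
Each full week contributes 5 weekdays (Mon–Fri): 5 × 5 = 25.
The 2 extra days are Wednesday, Thursday — 2 of them qualify.
Total: 25 + 2 = 27.
Holidays: December 25, 2078 (Sun); December 28, 2078 (Wed); January 1, 2079 (Sun); January 23, 2079 (Mon).
2 of the 4 holidays fall on weekdays; the rest are weekends and were already excluded.
Business days: 27 − 2 = 25.

25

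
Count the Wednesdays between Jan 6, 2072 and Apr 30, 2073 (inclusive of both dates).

69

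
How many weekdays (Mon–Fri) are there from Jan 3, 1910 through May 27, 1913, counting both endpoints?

Jan 3, 1910 is a Monday.
That's 1241 days from start to end, counting both.
1241 = 7 × 177 + 2, so there are 177 full weeks plus 2 extra days.
Each full week contributes 5 weekdays (Mon–Fri): 177 × 5 = 885.
The 2 extra days are Monday, Tuesday — 2 of them qualify.
Total: 885 + 2 = 887.

887 weekdays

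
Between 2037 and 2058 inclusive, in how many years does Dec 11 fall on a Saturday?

Day of week of December 11 in each year:
2037: Fri, 2038: Sat ✓, 2039: Sun, 2040: Tue, 2041: Wed, 2042: Thu, 2043: Fri, 2044: Sun, 2045: Mon, 2046: Tue, 2047: Wed, 2048: Fri, 2049: Sat ✓, 2050: Sun, 2051: Mon, 2052: Wed, 2053: Thu, 2054: Fri, 2055: Sat ✓, 2056: Mon, 2057: Tue, 2058: Wed
Saturdays: 2038, 2049, 2055.

3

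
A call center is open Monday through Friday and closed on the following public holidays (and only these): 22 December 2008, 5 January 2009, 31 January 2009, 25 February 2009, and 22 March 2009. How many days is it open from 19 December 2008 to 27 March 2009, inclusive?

68 business days

19 December 2008 is a Friday.
That's 99 days from start to end, counting both.
99 = 7 × 14 + 1, so there are 14 full weeks plus 1 extra day.
Each full week contributes 5 weekdays (Mon–Fri): 14 × 5 = 70.
The 1 extra day is Friday — 1 of them qualifies.
Total: 70 + 1 = 71.
Holidays: 22 December 2008 (Mon); 5 January 2009 (Mon); 31 January 2009 (Sat); 25 February 2009 (Wed); 22 March 2009 (Sun).
3 of the 5 holidays fall on weekdays; the rest are weekends and were already excluded.
Business days: 71 − 3 = 68.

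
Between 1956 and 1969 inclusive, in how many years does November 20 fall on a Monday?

2

Day of week of November 20 in each year:
1956: Tue, 1957: Wed, 1958: Thu, 1959: Fri, 1960: Sun, 1961: Mon ✓, 1962: Tue, 1963: Wed, 1964: Fri, 1965: Sat, 1966: Sun, 1967: Mon ✓, 1968: Wed, 1969: Thu
Mondays: 1961, 1967.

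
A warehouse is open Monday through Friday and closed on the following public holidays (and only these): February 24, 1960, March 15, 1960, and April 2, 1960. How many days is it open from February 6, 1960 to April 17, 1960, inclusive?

48

February 6, 1960 is a Saturday.
The range spans 72 days (inclusive of both endpoints).
72 = 7 × 10 + 2, so there are 10 full weeks plus 2 extra days.
Each full week contributes 5 weekdays (Mon–Fri): 10 × 5 = 50.
The 2 extra days are Sat, Sun — none qualify.
Total: 50 + 0 = 50.
Holidays: February 24, 1960 (Wed); March 15, 1960 (Tue); April 2, 1960 (Sat).
2 of the 3 holidays fall on weekdays; the rest are weekends and were already excluded.
Business days: 50 − 2 = 48.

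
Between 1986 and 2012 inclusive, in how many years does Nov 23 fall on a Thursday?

Day of week of November 23 in each year:
1986: Sun, 1987: Mon, 1988: Wed, 1989: Thu ✓, 1990: Fri, 1991: Sat, 1992: Mon, 1993: Tue, 1994: Wed, 1995: Thu ✓, 1996: Sat, 1997: Sun, 1998: Mon, 1999: Tue, 2000: Thu ✓, 2001: Fri, 2002: Sat, 2003: Sun, 2004: Tue, 2005: Wed, 2006: Thu ✓, 2007: Fri, 2008: Sun, 2009: Mon, 2010: Tue, 2011: Wed, 2012: Fri
Thursdays: 1989, 1995, 2000, 2006.

4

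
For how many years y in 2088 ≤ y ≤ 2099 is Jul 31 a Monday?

1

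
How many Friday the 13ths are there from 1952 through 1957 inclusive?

Friday-the-13ths by year:
1952: Jun
1953: Feb, Mar, Nov
1954: Aug
1955: May
1956: Jan, Apr, Jul
1957: Sep, Dec

11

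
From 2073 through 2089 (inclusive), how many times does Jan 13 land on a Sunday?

Day of week of January 13 in each year:
2073: Fri, 2074: Sat, 2075: Sun ✓, 2076: Mon, 2077: Wed, 2078: Thu, 2079: Fri, 2080: Sat, 2081: Mon, 2082: Tue, 2083: Wed, 2084: Thu, 2085: Sat, 2086: Sun ✓, 2087: Mon, 2088: Tue, 2089: Thu
Sundays: 2075, 2086.

2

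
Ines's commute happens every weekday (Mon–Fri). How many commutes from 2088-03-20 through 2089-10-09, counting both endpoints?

405

2088-03-20 is a Saturday.
From 2088-03-20 to 2089-10-09 is 569 days inclusive.
569 = 7 × 81 + 2, so there are 81 full weeks plus 2 extra days.
Each full week contributes 5 weekdays (Mon–Fri): 81 × 5 = 405.
The 2 extra days are Saturday, Sunday — none qualify.
Total: 405 + 0 = 405.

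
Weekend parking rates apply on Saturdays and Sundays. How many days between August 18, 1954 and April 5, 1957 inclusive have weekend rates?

August 18, 1954 is a Wednesday.
The range spans 962 days (inclusive of both endpoints).
962 = 7 × 137 + 3, so there are 137 full weeks plus 3 extra days.
Each full week contributes 2 weekend days (Sat, Sun): 137 × 2 = 274.
The 3 extra days are Wednesday, Thursday, Friday — none qualify.
Total: 274 + 0 = 274.

274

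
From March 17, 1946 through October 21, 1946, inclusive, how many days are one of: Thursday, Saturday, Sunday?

March 17, 1946 is a Sunday.
That's 219 days from start to end, counting both.
219 = 7 × 31 + 2, so there are 31 full weeks plus 2 extra days.
Each full week contributes 3 days from the set (Thu, Sat, Sun): 31 × 3 = 93.
The 2 extra days are Sunday, Monday — 1 of them qualifies.
Total: 93 + 1 = 94.

94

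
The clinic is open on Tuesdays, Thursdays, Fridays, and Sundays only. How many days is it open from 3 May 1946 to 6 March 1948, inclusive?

3 May 1946 is a Friday.
The range spans 674 days (inclusive of both endpoints).
674 = 7 × 96 + 2, so there are 96 full weeks plus 2 extra days.
Each full week contributes 4 days from the set (Tue, Thu, Fri, Sun): 96 × 4 = 384.
The 2 extra days are Friday, Saturday — 1 of them qualifies.
Total: 384 + 1 = 385.

385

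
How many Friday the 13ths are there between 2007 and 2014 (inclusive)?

Friday-the-13ths by year:
2007: Apr, Jul
2008: Jun
2009: Feb, Mar, Nov
2010: Aug
2011: May
2012: Jan, Apr, Jul
2013: Sep, Dec
2014: Jun

14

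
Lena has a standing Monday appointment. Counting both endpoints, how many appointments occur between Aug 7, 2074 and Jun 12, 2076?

Aug 7, 2074 is a Tuesday.
The range spans 676 days (inclusive of both endpoints).
676 = 7 × 96 + 4, so there are 96 full weeks plus 4 extra days.
Each full week contributes one Monday: 96 so far.
The 4 extra days are Tuesday, Wednesday, Thursday, Friday — none qualify.
Total: 96 + 0 = 96.

96 Mondays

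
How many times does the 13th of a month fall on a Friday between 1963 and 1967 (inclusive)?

Friday-the-13ths by year:
1963: Sep, Dec
1964: Mar, Nov
1965: Aug
1966: May
1967: Jan, Oct

8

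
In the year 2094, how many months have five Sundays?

4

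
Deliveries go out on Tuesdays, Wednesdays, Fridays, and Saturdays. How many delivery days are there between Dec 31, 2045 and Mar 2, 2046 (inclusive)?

Dec 31, 2045 is a Sunday.
The range spans 62 days (inclusive of both endpoints).
62 = 7 × 8 + 6, so there are 8 full weeks plus 6 extra days.
Each full week contributes 4 days from the set (Tue, Wed, Fri, Sat): 8 × 4 = 32.
The 6 extra days are Sun, Mon, Tue, Wed, Thu, Fri — 3 of them qualify.
Total: 32 + 3 = 35.

35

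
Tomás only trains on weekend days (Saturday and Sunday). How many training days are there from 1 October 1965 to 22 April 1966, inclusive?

58

1 October 1965 is a Friday.
That's 204 days from start to end, counting both.
204 = 7 × 29 + 1, so there are 29 full weeks plus 1 extra day.
Each full week contributes 2 weekend days (Sat, Sun): 29 × 2 = 58.
The 1 extra day is Fri — none qualify.
Total: 58 + 0 = 58.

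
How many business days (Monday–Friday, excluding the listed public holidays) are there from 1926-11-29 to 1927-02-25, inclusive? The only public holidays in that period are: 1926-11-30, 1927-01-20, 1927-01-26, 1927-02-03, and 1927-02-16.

60

1926-11-29 is a Monday.
From 1926-11-29 to 1927-02-25 is 89 days inclusive.
89 = 7 × 12 + 5, so there are 12 full weeks plus 5 extra days.
Each full week contributes 5 weekdays (Mon–Fri): 12 × 5 = 60.
The 5 extra days are Monday, Tuesday, Wednesday, Thursday, Friday — 5 of them qualify.
Total: 60 + 5 = 65.
Holidays: 1926-11-30 (Tue); 1927-01-20 (Thu); 1927-01-26 (Wed); 1927-02-03 (Thu); 1927-02-16 (Wed).
All 5 holidays fall on weekdays, so subtract 5.
Business days: 65 − 5 = 60.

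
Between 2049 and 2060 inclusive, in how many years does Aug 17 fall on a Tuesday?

Day of week of August 17 in each year:
2049: Tue ✓, 2050: Wed, 2051: Thu, 2052: Sat, 2053: Sun, 2054: Mon, 2055: Tue ✓, 2056: Thu, 2057: Fri, 2058: Sat, 2059: Sun, 2060: Tue ✓
Tuesdays: 2049, 2055, 2060.

3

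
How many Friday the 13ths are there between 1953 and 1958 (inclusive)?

Friday-the-13ths by year:
1953: Feb, Mar, Nov
1954: Aug
1955: May
1956: Jan, Apr, Jul
1957: Sep, Dec
1958: Jun

11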